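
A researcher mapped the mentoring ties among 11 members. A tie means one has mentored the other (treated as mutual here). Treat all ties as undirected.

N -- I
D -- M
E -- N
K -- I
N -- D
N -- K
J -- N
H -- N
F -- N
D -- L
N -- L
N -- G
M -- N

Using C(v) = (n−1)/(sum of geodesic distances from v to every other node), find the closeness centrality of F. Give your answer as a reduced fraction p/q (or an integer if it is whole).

Distances from F: D:2, E:2, G:2, H:2, I:2, J:2, K:2, L:2, M:2, N:1. Sum = 19.
n = 11, so closeness = 10/19.

10/19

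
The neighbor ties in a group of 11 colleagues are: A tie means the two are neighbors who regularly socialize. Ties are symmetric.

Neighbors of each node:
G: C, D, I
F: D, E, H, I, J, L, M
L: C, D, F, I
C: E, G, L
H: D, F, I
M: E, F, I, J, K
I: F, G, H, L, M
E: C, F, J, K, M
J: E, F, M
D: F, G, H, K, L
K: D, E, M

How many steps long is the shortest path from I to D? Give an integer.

2

One shortest route is I – L – D, which uses 2 edges, and I and D are not directly tied, so nothing shorter exists. So d(I,D) = 2.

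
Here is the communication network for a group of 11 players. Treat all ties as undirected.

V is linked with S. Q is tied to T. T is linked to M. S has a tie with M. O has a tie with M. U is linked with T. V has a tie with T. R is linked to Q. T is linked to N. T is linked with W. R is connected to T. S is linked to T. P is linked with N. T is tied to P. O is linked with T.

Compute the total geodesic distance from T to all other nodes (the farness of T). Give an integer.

10

Distances from T: M:1, N:1, O:1, P:1, Q:1, R:1, S:1, U:1, V:1, W:1.
Sum = 1 + 1 + 1 + 1 + 1 + 1 + 1 + 1 + 1 + 1 = 10.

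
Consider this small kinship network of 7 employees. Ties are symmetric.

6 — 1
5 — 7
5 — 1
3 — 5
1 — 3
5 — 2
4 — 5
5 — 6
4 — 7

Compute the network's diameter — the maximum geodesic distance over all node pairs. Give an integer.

Eccentricity of each node (its greatest distance to any other): 1:2, 2:2, 3:2, 4:2, 5:1, 6:2, 7:2.
The maximum eccentricity is 2, realized for instance by the pair 7–6 via 7 – 5 – 6. So the diameter is 2.

2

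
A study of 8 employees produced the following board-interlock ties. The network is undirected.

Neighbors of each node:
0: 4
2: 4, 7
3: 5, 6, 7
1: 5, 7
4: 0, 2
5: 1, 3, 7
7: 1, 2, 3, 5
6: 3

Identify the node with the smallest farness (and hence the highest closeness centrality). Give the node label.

Farness (sum of distances to all others) for each node — 0:23, 1:16, 2:13, 3:14, 4:17, 5:14, 6:20, 7:11.
The smallest farness is 11, for 7, so 7 has the highest closeness.

7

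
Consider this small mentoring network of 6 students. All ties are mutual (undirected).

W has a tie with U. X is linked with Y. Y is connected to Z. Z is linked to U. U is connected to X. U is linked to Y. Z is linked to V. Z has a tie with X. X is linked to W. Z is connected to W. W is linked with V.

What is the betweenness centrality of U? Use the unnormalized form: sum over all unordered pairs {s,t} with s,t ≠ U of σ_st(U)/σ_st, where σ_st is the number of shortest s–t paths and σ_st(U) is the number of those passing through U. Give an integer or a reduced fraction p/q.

1/3

Pairs whose geodesics pass through U — Y–W: 1/3.
All other pairs contribute 0.
Summing the contributions gives betweenness(U) = 1/3.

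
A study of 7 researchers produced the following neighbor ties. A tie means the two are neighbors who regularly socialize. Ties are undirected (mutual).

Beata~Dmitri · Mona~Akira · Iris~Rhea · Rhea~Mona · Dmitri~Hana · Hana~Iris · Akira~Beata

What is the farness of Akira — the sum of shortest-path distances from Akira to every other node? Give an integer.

Distances from Akira: Beata:1, Dmitri:2, Hana:3, Iris:3, Mona:1, Rhea:2.
Sum = 1 + 2 + 3 + 3 + 1 + 2 = 12.

12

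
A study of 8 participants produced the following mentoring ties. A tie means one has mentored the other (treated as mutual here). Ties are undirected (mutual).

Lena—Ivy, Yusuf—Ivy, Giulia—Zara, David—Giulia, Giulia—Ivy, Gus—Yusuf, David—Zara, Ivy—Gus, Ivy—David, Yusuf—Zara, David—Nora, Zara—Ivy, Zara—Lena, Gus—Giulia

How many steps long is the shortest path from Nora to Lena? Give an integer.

3

One shortest route is Nora – David – Zara – Lena, which uses 3 edges, and at distance 2 from Nora we only reach {Giulia, Ivy, Zara}, which does not include Lena. So d(Nora,Lena) = 3.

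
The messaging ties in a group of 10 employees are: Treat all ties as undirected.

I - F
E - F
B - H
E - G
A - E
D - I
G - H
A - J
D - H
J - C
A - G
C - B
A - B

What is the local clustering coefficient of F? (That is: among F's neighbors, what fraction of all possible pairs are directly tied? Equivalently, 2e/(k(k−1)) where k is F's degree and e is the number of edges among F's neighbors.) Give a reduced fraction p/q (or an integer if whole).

0

F's neighbors: E and I (k = 2).
Possible neighbor pairs: C(2,2) = 1. Edges among them: none → e = 0.
Clustering(F) = 0/1.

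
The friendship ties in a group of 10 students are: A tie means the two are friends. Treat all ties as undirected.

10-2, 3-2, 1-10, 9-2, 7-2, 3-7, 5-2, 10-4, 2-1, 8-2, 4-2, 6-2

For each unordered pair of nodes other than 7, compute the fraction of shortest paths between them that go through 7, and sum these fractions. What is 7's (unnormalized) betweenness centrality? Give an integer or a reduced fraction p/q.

No shortest path between any pair of other nodes passes through 7.
Summing the contributions gives betweenness(7) = 0.

0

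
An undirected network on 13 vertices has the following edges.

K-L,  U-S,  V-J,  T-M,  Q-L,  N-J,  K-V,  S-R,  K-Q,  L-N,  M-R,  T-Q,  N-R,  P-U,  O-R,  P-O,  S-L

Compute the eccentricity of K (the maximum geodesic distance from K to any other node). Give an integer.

4

Distances from K: J:2, L:1, M:3, N:2, O:4, P:4, Q:1, R:3, S:2, T:2, U:3, V:1.
The largest is 4 (to O and P), so the eccentricity of K is 4.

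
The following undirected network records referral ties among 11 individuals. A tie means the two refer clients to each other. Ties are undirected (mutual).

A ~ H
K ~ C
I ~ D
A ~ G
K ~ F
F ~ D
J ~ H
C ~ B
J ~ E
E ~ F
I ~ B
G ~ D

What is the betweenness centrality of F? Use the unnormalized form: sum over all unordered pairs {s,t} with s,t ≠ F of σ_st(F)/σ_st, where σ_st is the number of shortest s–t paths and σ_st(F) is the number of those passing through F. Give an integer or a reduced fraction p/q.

18

Pairs whose geodesics pass through F — H–C: 1; H–K: 1; A–C: 1/2; A–K: 1; G–C: 1/2; G–K: 1; G–E: 1; D–C: 1/2; D–K: 1; D–E: 1; D–J: 1; I–K: 1/2; I–E: 1; I–J: 1 … (+6 more pairs).
All other pairs contribute 0.
Summing the contributions gives betweenness(F) = 18.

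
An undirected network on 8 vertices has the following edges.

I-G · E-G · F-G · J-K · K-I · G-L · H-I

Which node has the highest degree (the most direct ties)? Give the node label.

G

Degrees — E:1, F:1, G:4, H:1, I:3, J:1, K:2, L:1.
The maximum is 4, attained only by G.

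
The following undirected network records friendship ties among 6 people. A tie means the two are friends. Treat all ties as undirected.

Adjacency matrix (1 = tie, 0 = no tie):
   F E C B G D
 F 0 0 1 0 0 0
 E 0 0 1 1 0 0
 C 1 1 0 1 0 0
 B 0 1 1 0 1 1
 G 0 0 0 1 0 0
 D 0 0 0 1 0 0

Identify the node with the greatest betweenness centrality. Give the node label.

B

Unnormalized betweenness of each node: B:7, C:4, D:0, E:0, F:0, G:0.
B has the largest value, 7, making it the main broker — the node through which the most shortest paths run.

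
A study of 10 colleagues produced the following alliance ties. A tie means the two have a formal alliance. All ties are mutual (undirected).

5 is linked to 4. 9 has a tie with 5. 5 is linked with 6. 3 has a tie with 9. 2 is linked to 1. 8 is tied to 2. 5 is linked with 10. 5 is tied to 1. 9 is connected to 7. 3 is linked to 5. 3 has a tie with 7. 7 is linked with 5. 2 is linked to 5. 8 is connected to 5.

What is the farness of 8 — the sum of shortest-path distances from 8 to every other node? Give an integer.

16

Distances from 8: 1:2, 2:1, 3:2, 4:2, 5:1, 6:2, 7:2, 9:2, 10:2.
Sum = 2 + 1 + 2 + 2 + 1 + 2 + 2 + 2 + 2 = 16.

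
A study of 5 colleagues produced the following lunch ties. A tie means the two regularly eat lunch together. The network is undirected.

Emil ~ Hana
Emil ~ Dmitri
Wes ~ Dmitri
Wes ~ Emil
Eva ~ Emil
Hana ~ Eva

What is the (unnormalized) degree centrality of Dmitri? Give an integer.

2

Dmitri is directly tied to Emil and Wes. That is 2 neighbors, so the degree of Dmitri is 2.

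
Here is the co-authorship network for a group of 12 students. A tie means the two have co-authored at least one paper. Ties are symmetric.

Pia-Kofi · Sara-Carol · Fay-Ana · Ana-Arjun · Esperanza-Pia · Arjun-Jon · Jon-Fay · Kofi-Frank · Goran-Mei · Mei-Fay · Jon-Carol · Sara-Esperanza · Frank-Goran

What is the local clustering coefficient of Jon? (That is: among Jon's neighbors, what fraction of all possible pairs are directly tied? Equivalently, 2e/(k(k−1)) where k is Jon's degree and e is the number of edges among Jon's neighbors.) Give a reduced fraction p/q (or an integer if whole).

Jon's neighbors: Arjun, Carol, and Fay (k = 3).
Possible neighbor pairs: C(3,2) = 3. Edges among them: none → e = 0.
Clustering(Jon) = 0/3 = 0.

0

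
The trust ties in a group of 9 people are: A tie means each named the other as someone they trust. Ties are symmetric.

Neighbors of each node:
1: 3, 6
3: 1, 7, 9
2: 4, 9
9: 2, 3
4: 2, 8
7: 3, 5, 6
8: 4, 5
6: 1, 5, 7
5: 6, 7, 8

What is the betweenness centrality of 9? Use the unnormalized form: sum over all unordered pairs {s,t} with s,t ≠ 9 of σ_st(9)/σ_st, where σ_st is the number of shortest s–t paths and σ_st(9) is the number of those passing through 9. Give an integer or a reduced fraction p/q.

31/6

Pairs whose geodesics pass through 9 — 3–2: 1; 3–4: 1; 2–7: 1; 2–6: 2/3; 2–1: 1; 4–1: 1/2.
All other pairs contribute 0.
Summing the contributions gives betweenness(9) = 31/6.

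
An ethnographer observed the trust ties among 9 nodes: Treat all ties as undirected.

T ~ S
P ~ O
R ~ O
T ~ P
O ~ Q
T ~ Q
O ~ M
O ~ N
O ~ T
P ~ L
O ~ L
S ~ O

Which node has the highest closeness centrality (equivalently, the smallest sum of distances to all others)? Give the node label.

Farness (sum of distances to all others) for each node — L:14, M:15, N:15, O:8, P:13, Q:14, R:15, S:14, T:12.
The smallest farness is 8, for O, so O has the highest closeness.

O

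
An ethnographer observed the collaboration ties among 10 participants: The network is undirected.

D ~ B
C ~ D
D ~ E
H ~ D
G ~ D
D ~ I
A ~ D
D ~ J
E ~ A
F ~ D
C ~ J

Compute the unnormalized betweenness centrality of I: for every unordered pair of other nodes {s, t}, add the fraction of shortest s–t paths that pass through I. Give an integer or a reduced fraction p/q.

No shortest path between any pair of other nodes passes through I.
Summing the contributions gives betweenness(I) = 0.

0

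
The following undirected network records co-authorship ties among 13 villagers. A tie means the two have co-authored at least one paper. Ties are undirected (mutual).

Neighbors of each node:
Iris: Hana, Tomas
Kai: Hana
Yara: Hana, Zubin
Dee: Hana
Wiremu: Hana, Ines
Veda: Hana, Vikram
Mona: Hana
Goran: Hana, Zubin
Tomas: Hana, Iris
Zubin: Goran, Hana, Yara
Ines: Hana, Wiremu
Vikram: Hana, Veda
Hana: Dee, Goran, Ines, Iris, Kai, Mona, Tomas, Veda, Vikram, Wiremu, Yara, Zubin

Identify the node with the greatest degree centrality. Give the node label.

Hana

Degrees — Dee:1, Goran:2, Hana:12, Ines:2, Iris:2, Kai:1, Mona:1, Tomas:2, Veda:2, Vikram:2, Wiremu:2, Yara:2, Zubin:3.
The maximum is 12, attained only by Hana.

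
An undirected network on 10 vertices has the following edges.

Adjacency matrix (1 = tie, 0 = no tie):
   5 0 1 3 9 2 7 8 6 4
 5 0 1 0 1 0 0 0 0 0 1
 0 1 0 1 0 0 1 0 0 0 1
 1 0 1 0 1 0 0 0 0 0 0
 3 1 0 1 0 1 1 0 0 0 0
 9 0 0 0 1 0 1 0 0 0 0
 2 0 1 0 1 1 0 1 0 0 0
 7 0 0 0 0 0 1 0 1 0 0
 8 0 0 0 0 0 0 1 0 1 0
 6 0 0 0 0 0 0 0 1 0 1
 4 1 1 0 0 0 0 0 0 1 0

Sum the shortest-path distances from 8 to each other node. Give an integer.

Distances from 8: 0:3, 1:4, 2:2, 3:3, 4:2, 5:3, 6:1, 7:1, 9:3.
Sum = 3 + 4 + 2 + 3 + 2 + 3 + 1 + 1 + 3 = 22.

22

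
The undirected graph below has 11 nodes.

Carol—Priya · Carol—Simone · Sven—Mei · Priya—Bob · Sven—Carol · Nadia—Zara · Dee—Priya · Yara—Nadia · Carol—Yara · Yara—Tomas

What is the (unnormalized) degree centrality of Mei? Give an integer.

1

Mei is directly tied to Sven. That is 1 neighbor, so the degree of Mei is 1.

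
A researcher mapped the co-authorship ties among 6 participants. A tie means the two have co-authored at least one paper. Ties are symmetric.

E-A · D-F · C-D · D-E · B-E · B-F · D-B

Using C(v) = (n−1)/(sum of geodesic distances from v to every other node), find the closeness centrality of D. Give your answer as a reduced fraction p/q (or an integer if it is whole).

5/6

Distances from D: A:2, B:1, C:1, E:1, F:1. Sum = 6.
n = 6, so closeness = 5/6.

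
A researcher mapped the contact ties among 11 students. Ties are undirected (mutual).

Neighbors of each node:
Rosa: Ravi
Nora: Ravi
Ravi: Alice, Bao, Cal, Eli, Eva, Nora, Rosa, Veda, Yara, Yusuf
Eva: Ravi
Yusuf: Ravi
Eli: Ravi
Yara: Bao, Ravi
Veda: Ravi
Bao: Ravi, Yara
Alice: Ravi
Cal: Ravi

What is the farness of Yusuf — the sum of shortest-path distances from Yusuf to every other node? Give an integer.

19

Distances from Yusuf: Alice:2, Bao:2, Cal:2, Eli:2, Eva:2, Nora:2, Ravi:1, Rosa:2, Veda:2, Yara:2.
Sum = 2 + 2 + 2 + 2 + 2 + 2 + 1 + 2 + 2 + 2 = 19.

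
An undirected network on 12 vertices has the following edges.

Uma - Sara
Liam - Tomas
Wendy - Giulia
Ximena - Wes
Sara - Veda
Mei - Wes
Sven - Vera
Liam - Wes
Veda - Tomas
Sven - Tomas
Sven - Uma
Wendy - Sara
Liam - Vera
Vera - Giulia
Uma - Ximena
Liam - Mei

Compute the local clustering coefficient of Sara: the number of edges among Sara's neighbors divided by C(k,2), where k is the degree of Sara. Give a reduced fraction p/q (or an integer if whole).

0

Sara's neighbors: Uma, Veda, and Wendy (k = 3).
Possible neighbor pairs: C(3,2) = 3. Edges among them: none → e = 0.
Clustering(Sara) = 0/3 = 0.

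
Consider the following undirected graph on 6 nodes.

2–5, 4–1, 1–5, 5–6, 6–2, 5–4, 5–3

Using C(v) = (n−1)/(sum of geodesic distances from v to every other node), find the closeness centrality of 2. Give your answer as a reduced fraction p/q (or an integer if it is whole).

Distances from 2: 1:2, 3:2, 4:2, 5:1, 6:1. Sum = 8.
n = 6, so closeness = 5/8.

5/8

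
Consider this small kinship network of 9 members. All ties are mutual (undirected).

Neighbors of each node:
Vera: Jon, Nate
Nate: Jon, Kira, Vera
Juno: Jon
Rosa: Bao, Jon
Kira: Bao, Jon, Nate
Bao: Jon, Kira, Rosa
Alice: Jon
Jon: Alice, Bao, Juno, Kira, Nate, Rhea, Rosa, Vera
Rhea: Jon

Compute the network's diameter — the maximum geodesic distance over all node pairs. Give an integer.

Eccentricity of each node (its greatest distance to any other): Alice:2, Bao:2, Jon:1, Juno:2, Kira:2, Nate:2, Rhea:2, Rosa:2, Vera:2.
The maximum eccentricity is 2, realized for instance by the pair Kira–Vera via Kira – Jon – Vera. So the diameter is 2.

2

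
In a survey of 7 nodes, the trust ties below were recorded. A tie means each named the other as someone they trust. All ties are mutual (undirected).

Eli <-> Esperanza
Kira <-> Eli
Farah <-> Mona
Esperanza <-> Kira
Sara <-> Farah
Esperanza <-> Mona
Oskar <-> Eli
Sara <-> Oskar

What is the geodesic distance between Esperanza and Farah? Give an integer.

One shortest route is Esperanza – Mona – Farah, which uses 2 edges, and Esperanza and Farah are not directly tied, so nothing shorter exists. So d(Esperanza,Farah) = 2.

2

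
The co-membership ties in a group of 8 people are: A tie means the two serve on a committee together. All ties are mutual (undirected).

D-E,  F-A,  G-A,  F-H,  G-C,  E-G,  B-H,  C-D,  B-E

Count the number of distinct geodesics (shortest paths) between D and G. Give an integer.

2

The shortest distance is 2. The length-2 paths are: D–E–G; D–C–G.
That gives 2 distinct shortest paths.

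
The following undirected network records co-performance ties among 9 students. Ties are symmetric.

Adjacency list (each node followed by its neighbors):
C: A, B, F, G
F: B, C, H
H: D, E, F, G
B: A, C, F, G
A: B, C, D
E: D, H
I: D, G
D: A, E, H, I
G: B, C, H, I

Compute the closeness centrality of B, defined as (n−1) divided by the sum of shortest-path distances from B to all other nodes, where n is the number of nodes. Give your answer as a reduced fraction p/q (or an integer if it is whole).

8/13

Distances from B: A:1, C:1, D:2, E:3, F:1, G:1, H:2, I:2. Sum = 13.
n = 9, so closeness = 8/13.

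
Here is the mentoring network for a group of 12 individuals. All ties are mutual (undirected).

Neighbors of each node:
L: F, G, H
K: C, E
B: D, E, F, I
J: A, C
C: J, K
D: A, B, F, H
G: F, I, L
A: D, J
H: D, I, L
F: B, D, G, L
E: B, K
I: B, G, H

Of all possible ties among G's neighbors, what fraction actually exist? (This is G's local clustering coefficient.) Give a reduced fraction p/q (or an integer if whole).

G's neighbors: F, I, and L (k = 3).
Possible neighbor pairs: C(3,2) = 3. Edges among them: F–L → e = 1.
Clustering(G) = 1/3.

1/3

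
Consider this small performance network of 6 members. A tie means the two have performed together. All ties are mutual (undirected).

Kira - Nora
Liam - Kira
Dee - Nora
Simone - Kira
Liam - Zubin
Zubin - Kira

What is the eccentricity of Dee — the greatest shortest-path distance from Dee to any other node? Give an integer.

Distances from Dee: Kira:2, Liam:3, Nora:1, Simone:3, Zubin:3.
The largest is 3 (to Liam, Zubin, and Simone), so the eccentricity of Dee is 3.

3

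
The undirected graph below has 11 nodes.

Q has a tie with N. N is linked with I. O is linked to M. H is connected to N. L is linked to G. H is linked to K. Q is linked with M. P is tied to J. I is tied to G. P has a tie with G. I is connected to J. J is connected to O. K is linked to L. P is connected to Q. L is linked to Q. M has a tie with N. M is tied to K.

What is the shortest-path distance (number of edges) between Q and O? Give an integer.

One shortest route is Q – M – O, which uses 2 edges, and Q and O are not directly tied, so nothing shorter exists. So d(Q,O) = 2.

2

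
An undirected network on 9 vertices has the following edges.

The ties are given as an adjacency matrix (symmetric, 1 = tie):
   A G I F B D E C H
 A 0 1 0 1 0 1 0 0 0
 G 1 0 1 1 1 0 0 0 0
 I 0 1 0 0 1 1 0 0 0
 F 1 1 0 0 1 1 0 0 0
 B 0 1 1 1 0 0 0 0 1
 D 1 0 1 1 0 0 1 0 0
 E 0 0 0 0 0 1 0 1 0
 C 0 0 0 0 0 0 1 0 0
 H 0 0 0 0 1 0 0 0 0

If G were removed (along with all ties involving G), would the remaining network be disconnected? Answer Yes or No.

Even without G, every remaining node can still reach every other (the residual graph is connected), so G is not a cut vertex.

No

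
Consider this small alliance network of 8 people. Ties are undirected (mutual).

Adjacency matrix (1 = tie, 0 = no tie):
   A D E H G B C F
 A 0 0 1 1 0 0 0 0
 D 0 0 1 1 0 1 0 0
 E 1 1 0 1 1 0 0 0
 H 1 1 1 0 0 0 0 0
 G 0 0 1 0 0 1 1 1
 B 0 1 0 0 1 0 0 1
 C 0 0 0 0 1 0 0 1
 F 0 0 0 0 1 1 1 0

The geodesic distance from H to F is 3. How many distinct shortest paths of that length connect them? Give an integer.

The shortest distance is 3. The length-3 paths are: H–E–G–F; H–D–B–F.
That gives 2 distinct shortest paths.

2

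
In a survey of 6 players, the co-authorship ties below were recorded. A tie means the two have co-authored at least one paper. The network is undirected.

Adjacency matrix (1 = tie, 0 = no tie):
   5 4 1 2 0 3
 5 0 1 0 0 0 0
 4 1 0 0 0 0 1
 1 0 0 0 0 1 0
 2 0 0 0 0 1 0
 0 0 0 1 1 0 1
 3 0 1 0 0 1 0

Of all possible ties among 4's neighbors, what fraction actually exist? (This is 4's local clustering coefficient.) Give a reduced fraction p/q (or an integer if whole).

4's neighbors: 3 and 5 (k = 2).
Possible neighbor pairs: C(2,2) = 1. Edges among them: none → e = 0.
Clustering(4) = 0/1.

0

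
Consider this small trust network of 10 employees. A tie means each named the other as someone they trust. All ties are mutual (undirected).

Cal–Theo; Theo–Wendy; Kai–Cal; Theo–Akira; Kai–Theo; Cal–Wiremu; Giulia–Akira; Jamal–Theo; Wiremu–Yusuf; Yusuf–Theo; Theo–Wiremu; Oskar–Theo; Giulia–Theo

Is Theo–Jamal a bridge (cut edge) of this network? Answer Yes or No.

Without the Theo–Jamal edge there is no alternate route between Theo and Jamal, so the network disconnects. It is a bridge.

Yes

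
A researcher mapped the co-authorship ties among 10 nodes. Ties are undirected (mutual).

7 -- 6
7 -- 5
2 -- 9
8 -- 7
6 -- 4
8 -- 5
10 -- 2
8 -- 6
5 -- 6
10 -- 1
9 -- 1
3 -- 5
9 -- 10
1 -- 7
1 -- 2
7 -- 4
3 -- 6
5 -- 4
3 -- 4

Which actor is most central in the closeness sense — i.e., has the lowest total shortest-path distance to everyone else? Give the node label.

7

Farness (sum of distances to all others) for each node — 1:15, 2:21, 3:22, 4:17, 5:16, 6:16, 7:13, 8:18, 9:21, 10:21.
The smallest farness is 13, for 7, so 7 has the highest closeness.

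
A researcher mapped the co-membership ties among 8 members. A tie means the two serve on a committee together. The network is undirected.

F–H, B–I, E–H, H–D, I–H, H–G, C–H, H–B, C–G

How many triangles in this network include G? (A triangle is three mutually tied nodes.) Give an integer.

1

G's neighbors: C and H.
Neighbor pairs that are themselves tied: G–C–H. Each forms one triangle with G, for 1 in total.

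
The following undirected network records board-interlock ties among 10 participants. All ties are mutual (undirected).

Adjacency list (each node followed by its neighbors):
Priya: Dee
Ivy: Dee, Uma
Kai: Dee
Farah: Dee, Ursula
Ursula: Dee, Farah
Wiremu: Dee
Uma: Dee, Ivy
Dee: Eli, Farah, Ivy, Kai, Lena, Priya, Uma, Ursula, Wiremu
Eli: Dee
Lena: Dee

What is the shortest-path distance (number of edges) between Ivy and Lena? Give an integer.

2

One shortest route is Ivy – Dee – Lena, which uses 2 edges, and Ivy and Lena are not directly tied, so nothing shorter exists. So d(Ivy,Lena) = 2.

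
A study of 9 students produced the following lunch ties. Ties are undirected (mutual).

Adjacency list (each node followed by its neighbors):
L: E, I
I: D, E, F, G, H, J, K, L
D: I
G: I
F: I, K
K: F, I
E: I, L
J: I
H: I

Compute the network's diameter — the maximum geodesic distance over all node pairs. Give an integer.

2

Eccentricity of each node (its greatest distance to any other): D:2, E:2, F:2, G:2, H:2, I:1, J:2, K:2, L:2.
The maximum eccentricity is 2, realized for instance by the pair L–H via L – I – H. So the diameter is 2.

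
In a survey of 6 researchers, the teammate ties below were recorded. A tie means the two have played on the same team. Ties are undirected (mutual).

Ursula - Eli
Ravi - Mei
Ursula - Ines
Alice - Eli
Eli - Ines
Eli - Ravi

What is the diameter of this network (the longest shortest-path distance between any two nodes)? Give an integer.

3

Eccentricity of each node (its greatest distance to any other): Alice:3, Eli:2, Ines:3, Mei:3, Ravi:2, Ursula:3.
The maximum eccentricity is 3, realized for instance by the pair Mei–Ines via Mei – Ravi – Eli – Ines. So the diameter is 3.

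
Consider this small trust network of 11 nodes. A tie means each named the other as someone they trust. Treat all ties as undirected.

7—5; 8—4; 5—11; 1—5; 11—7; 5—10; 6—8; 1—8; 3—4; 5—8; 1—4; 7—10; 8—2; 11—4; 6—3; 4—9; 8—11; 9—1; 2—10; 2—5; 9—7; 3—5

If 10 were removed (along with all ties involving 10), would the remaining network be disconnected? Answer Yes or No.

No

Even without 10, every remaining node can still reach every other (the residual graph is connected), so 10 is not a cut vertex.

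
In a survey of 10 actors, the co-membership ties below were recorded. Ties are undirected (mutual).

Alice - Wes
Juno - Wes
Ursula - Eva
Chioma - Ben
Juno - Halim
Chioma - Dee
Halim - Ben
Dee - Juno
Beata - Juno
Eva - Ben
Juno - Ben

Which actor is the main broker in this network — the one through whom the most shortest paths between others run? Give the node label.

Juno

Unnormalized betweenness of each node: Alice:0, Beata:0, Ben:17, Chioma:3/2, Dee:2, Eva:8, Halim:0, Juno:45/2, Ursula:0, Wes:8.
Juno has the largest value, 45/2, making it the main broker — the node through which the most shortest paths run.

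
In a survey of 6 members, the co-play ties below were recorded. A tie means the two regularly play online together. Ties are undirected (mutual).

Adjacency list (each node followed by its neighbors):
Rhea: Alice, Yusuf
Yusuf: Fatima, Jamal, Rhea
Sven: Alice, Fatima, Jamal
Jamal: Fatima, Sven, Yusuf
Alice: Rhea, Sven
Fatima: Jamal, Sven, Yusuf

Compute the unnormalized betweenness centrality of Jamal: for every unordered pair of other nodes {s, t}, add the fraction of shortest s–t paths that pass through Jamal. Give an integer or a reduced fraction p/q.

1/2

Pairs whose geodesics pass through Jamal — Sven–Yusuf: 1/2.
All other pairs contribute 0.
Summing the contributions gives betweenness(Jamal) = 1/2.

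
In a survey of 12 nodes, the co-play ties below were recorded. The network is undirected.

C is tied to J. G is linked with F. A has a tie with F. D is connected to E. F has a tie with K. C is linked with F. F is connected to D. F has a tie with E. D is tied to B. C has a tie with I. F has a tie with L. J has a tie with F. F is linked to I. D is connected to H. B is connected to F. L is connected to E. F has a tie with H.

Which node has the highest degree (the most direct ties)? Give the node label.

Degrees — A:1, B:2, C:3, D:4, E:3, F:11, G:1, H:2, I:2, J:2, K:1, L:2.
The maximum is 11, attained only by F.

F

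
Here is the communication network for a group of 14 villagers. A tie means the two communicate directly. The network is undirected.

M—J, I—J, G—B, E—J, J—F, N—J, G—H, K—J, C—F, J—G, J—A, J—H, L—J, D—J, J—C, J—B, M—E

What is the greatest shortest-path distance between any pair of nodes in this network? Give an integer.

Eccentricity of each node (its greatest distance to any other): A:2, B:2, C:2, D:2, E:2, F:2, G:2, H:2, I:2, J:1, K:2, L:2, M:2, N:2.
The maximum eccentricity is 2, realized for instance by the pair H–L via H – J – L. So the diameter is 2.

2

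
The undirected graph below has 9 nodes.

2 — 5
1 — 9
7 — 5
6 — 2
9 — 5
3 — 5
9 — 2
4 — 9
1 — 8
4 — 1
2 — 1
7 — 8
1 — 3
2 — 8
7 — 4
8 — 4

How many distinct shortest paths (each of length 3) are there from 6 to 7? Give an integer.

2

The shortest distance is 3. The length-3 paths are: 6–2–5–7; 6–2–8–7.
That gives 2 distinct shortest paths.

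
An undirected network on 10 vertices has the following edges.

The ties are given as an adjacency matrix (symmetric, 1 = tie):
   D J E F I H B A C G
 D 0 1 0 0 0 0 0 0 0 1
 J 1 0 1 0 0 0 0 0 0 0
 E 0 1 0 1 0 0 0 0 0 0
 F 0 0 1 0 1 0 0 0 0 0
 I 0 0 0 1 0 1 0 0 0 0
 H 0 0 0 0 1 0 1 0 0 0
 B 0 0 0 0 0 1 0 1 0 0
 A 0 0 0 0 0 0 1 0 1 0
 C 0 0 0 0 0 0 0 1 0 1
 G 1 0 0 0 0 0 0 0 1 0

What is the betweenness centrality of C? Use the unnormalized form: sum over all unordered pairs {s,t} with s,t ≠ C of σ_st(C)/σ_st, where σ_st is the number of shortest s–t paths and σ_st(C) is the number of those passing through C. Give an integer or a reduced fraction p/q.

Pairs whose geodesics pass through C — D–H: 1/2; D–B: 1; D–A: 1; J–B: 1/2; J–A: 1; E–A: 1/2; I–G: 1/2; H–G: 1; B–G: 1; A–G: 1.
All other pairs contribute 0.
Summing the contributions gives betweenness(C) = 8.

8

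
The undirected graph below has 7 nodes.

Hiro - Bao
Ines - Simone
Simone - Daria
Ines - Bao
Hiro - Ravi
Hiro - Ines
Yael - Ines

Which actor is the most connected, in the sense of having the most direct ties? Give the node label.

Degrees — Bao:2, Daria:1, Hiro:3, Ines:4, Ravi:1, Simone:2, Yael:1.
The maximum is 4, attained only by Ines.

Ines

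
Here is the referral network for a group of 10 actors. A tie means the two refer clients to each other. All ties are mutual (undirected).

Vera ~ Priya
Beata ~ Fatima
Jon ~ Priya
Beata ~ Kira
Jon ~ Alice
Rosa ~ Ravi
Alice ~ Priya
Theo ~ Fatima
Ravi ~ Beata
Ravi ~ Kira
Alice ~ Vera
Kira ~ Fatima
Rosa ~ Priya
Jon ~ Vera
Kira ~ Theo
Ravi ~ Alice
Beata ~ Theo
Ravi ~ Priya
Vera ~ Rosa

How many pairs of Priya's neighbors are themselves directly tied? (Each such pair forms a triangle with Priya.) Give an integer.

6

Priya's neighbors: Alice, Jon, Ravi, Rosa, and Vera.
Neighbor pairs that are themselves tied: Priya–Alice–Jon; Priya–Alice–Ravi; Priya–Alice–Vera; Priya–Jon–Vera; Priya–Ravi–Rosa; Priya–Rosa–Vera. Each forms one triangle with Priya, for 6 in total.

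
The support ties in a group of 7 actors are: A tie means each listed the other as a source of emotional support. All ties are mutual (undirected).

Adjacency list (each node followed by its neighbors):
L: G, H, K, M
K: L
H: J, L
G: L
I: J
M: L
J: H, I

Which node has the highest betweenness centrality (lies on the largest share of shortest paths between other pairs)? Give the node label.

Unnormalized betweenness of each node: G:0, H:8, I:0, J:5, K:0, L:12, M:0.
L has the largest value, 12, making it the main broker — the node through which the most shortest paths run.

L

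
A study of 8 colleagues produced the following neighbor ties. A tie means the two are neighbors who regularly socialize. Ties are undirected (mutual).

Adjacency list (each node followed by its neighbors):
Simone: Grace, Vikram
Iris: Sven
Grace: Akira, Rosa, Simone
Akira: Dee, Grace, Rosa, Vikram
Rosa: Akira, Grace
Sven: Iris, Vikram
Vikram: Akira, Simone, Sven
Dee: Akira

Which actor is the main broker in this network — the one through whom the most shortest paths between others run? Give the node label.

Vikram

Unnormalized betweenness of each node: Akira:21/2, Dee:0, Grace:2, Iris:0, Rosa:0, Simone:3/2, Sven:6, Vikram:11.
Vikram has the largest value, 11, making it the main broker — the node through which the most shortest paths run.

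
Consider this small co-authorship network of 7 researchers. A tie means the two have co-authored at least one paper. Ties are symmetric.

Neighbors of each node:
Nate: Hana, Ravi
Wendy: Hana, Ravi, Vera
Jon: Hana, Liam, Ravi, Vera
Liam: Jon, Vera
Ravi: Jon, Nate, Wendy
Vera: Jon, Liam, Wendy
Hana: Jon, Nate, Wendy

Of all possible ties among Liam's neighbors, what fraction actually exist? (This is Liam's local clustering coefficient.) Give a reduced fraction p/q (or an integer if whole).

Liam's neighbors: Jon and Vera (k = 2).
Possible neighbor pairs: C(2,2) = 1. Edges among them: Jon–Vera → e = 1.
Clustering(Liam) = 1/1.

1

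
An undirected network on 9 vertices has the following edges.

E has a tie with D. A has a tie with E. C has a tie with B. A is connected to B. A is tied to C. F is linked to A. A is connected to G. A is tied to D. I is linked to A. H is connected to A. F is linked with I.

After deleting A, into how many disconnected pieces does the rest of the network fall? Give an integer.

5

Without A, the remaining ties split the others into: {B, C}; {H}; {F, I}; {G}; {D, E}.
That's 5 separate components.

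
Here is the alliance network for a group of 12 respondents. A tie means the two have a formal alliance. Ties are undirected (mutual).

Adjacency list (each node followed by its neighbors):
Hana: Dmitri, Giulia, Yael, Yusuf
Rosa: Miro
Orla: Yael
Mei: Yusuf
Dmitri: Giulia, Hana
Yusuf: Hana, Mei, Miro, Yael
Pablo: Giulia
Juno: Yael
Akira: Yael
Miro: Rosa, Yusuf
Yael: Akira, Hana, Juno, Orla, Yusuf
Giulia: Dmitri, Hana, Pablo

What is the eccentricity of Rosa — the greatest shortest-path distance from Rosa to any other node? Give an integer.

Distances from Rosa: Akira:4, Dmitri:4, Giulia:4, Hana:3, Juno:4, Mei:3, Miro:1, Orla:4, Pablo:5, Yael:3, Yusuf:2.
The largest is 5 (to Pablo), so the eccentricity of Rosa is 5.

5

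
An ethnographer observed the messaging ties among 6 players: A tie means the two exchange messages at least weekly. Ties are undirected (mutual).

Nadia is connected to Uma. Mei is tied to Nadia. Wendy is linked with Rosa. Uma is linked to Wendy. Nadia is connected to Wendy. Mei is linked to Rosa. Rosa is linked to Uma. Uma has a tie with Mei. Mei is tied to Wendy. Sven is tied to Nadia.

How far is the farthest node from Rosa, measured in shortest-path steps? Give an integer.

3

Distances from Rosa: Mei:1, Nadia:2, Sven:3, Uma:1, Wendy:1.
The largest is 3 (to Sven), so the eccentricity of Rosa is 3.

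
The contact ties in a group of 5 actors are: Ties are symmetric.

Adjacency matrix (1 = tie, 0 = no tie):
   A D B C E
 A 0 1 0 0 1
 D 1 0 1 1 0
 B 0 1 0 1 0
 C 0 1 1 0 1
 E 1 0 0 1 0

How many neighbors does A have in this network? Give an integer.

2

A is directly tied to D and E. That is 2 neighbors, so the degree of A is 2.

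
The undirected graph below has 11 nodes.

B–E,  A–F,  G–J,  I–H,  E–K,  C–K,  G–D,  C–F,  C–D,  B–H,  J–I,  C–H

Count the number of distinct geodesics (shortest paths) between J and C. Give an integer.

2

The shortest distance is 3. The length-3 paths are: J–I–H–C; J–G–D–C.
That gives 2 distinct shortest paths.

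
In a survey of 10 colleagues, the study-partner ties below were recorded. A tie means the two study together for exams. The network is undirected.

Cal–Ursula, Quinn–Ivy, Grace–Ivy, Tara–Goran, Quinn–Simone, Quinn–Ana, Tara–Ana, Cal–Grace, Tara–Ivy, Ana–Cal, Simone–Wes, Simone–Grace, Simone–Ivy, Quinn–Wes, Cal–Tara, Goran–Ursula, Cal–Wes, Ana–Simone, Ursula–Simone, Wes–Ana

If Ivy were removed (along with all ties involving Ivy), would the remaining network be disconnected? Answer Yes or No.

Even without Ivy, every remaining node can still reach every other (the residual graph is connected), so Ivy is not a cut vertex.

No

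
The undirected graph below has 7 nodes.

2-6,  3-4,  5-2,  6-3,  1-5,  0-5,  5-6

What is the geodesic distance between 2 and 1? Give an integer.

2

One shortest route is 2 – 5 – 1, which uses 2 edges, and 2 and 1 are not directly tied, so nothing shorter exists. So d(2,1) = 2.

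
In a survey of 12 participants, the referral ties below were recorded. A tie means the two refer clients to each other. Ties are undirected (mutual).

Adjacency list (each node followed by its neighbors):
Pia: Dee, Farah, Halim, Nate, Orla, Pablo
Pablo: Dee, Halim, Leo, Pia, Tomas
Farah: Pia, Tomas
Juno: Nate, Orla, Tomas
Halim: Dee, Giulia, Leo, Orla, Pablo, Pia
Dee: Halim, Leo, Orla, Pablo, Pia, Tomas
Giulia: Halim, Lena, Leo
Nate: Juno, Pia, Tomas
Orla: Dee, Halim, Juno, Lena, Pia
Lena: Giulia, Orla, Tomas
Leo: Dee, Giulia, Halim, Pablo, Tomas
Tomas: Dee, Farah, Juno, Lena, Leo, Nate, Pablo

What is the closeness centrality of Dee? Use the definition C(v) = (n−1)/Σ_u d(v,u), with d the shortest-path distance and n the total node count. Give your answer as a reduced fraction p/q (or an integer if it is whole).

11/16

Distances from Dee: Farah:2, Giulia:2, Halim:1, Juno:2, Lena:2, Leo:1, Nate:2, Orla:1, Pablo:1, Pia:1, Tomas:1. Sum = 16.
n = 12, so closeness = 11/16.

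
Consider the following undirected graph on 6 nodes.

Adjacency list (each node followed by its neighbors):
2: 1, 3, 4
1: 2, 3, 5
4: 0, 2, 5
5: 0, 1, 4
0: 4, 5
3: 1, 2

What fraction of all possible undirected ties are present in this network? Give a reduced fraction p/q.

8/15

There are 8 edges and 6 nodes, so the maximum possible is C(6,2) = 15.
Density = 8/15.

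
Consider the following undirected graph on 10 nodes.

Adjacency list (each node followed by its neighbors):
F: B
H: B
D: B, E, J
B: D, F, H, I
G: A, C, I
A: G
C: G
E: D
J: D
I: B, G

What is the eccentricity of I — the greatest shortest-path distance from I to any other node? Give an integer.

3

Distances from I: A:2, B:1, C:2, D:2, E:3, F:2, G:1, H:2, J:3.
The largest is 3 (to J and E), so the eccentricity of I is 3.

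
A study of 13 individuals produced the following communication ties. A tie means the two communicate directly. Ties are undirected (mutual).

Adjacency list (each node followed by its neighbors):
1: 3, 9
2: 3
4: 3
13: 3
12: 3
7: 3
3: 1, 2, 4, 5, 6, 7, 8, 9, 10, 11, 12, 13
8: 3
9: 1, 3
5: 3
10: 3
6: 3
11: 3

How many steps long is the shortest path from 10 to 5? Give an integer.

One shortest route is 10 – 3 – 5, which uses 2 edges, and 10 and 5 are not directly tied, so nothing shorter exists. So d(10,5) = 2.

2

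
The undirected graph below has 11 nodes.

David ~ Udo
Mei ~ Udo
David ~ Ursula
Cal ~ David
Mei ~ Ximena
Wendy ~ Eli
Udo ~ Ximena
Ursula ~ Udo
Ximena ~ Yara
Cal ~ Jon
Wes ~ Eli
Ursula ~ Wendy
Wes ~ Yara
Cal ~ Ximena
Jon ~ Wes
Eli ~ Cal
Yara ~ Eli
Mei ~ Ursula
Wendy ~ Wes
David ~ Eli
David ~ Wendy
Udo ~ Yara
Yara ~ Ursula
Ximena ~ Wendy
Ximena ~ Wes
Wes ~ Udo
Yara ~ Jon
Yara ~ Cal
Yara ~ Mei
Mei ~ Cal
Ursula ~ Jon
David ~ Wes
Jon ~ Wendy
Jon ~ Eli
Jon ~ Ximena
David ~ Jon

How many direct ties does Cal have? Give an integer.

6

Cal is directly tied to David, Eli, Jon, Mei, Ximena, and Yara. That is 6 neighbors, so the degree of Cal is 6.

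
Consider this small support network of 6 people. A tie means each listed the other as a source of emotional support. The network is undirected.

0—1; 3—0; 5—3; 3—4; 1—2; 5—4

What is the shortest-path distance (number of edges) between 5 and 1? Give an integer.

3

One shortest route is 5 – 3 – 0 – 1, which uses 3 edges, and at distance 2 from 5 we only reach {0}, which does not include 1. So d(5,1) = 3.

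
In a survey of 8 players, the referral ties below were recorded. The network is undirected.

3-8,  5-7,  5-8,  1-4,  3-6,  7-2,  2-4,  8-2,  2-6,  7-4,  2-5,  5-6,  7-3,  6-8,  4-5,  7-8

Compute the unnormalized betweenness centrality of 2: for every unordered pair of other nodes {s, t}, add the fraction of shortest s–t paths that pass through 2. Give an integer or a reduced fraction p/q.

23/12

Pairs whose geodesics pass through 2 — 4–8: 1/3; 4–6: 1/2; 1–8: 1/3; 1–6: 1/2; 7–6: 1/4.
All other pairs contribute 0.
Summing the contributions gives betweenness(2) = 23/12.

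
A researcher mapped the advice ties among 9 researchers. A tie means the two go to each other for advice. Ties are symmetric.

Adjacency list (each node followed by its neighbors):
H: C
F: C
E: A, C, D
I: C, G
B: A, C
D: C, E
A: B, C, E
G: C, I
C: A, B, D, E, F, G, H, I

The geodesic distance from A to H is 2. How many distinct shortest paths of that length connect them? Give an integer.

1

The shortest distance is 2, and the only length-2 path is A–C–H. So there is exactly 1 shortest path.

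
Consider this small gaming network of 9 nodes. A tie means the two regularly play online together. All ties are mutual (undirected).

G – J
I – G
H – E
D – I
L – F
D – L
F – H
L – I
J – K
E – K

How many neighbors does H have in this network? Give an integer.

H is directly tied to E and F. That is 2 neighbors, so the degree of H is 2.

2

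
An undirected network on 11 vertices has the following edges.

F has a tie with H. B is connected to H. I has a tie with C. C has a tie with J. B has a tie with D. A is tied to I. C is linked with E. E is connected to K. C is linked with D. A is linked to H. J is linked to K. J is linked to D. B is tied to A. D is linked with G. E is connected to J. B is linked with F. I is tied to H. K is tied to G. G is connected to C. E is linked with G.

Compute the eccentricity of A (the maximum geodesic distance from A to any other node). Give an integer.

Distances from A: B:1, C:2, D:2, E:3, F:2, G:3, H:1, I:1, J:3, K:4.
The largest is 4 (to K), so the eccentricity of A is 4.

4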